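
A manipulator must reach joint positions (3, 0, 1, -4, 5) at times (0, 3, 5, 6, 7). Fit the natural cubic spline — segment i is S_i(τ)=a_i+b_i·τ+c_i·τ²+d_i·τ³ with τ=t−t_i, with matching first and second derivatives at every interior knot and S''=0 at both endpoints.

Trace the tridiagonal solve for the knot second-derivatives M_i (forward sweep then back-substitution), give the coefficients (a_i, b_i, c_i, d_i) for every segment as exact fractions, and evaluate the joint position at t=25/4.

  seg 0: a=3 b=-1067/428 c=0 d=71/428
  seg 1: a=0 b=425/214 c=639/428 d=-957/856
  seg 2: a=1 b=-584/107 c=-558/107 d=607/107
  seg 3: a=-4 b=121/107 c=1263/107 d=-421/107
S(25/4) = -20825/6848

Δ: Δ0=-1, Δ1=1/2, Δ2=-5, Δ3=9
row 1: diag=10, rhs=9; c'=1/5, d'=9/10
row 2: denom=6−2·1/5=28/5; d'=(-33−2·9/10)/(28/5)=-87/14
row 3: denom=4−1·5/28=107/28; d'=(84−1·-87/14)/(107/28)=2526/107
back: M3=2526/107
back: M2=-87/14−5/28·2526/107=-1116/107
back: M1=9/10−1/5·-1116/107=639/214
M: M0=0, M1=639/214, M2=-1116/107, M3=2526/107, M4=0
seg 0: a=3, c=M0/2=0, d=(M1−M0)/(6·3)=71/428, b=Δ0−h0·(2M0+M1)/6=-1067/428
seg 1: a=0, c=M1/2=639/428, d=(M2−M1)/(6·2)=-957/856, b=Δ1−h1·(2M1+M2)/6=425/214
seg 2: a=1, c=M2/2=-558/107, d=(M3−M2)/(6·1)=607/107, b=Δ2−h2·(2M2+M3)/6=-584/107
seg 3: a=-4, c=M3/2=1263/107, d=(M4−M3)/(6·1)=-421/107, b=Δ3−h3·(2M3+M4)/6=121/107
t_q=25/4 → seg 3, τ=1/4; S=-4+121/107·τ+1263/107·τ²+-421/107·τ³=-20825/6848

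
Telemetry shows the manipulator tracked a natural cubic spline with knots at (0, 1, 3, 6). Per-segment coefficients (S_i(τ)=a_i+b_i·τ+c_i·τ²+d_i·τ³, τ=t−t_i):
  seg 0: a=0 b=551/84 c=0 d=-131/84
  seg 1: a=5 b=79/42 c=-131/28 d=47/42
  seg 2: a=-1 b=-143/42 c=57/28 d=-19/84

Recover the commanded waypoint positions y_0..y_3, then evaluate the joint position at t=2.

y_0 = S_0(0) = a_0 = 0
y_1 = S_1(0) = a_1 = 5
y_2 = S_2(0) = a_2 = -1
y_3 = S_2(3) = 1
t_q=2 is in segment 1 (τ=1); S_1(τ)=93/28

y_0=0 y_1=5 y_2=-1 y_3=1
S(2) = 93/28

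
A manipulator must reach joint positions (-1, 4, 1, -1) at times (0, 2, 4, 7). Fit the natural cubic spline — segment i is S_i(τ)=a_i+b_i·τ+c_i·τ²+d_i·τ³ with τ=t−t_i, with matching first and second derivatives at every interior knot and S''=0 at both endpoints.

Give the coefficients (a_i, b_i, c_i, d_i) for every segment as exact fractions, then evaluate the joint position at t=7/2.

  seg 0: a=-1 b=205/57 c=0 d=-125/456
  seg 1: a=4 b=35/114 c=-125/76 d=169/456
  seg 2: a=1 b=-104/57 c=11/19 d=-11/171
S(7/2) = 2445/1216

Δ: Δ0=5/2, Δ1=-3/2, Δ2=-2/3
row 1: diag=8, rhs=-24; c'=1/4, d'=-3
row 2: denom=10−2·1/4=19/2; d'=(5−2·-3)/(19/2)=22/19
back: M2=22/19
back: M1=-3−1/4·22/19=-125/38
M: M0=0, M1=-125/38, M2=22/19, M3=0
seg 0: a=-1, c=M0/2=0, d=(M1−M0)/(6·2)=-125/456, b=Δ0−h0·(2M0+M1)/6=205/57
seg 1: a=4, c=M1/2=-125/76, d=(M2−M1)/(6·2)=169/456, b=Δ1−h1·(2M1+M2)/6=35/114
seg 2: a=1, c=M2/2=11/19, d=(M3−M2)/(6·3)=-11/171, b=Δ2−h2·(2M2+M3)/6=-104/57
t_q=7/2 → seg 1, τ=3/2; S=4+35/114·τ+-125/76·τ²+169/456·τ³=2445/1216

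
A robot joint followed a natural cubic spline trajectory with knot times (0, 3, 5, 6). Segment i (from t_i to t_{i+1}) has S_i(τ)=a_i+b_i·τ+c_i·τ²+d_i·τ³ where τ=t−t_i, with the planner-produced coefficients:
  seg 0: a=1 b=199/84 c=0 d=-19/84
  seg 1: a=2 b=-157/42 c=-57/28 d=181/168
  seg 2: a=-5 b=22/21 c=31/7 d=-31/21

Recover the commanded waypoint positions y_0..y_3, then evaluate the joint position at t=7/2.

y_0=1 y_1=2 y_2=-5 y_3=-1
S(7/2) = -109/448

y_0 = S_0(0) = a_0 = 1
y_1 = S_1(0) = a_1 = 2
y_2 = S_2(0) = a_2 = -5
y_3 = S_2(1) = -1
t_q=7/2 is in segment 1 (τ=1/2); S_1(τ)=-109/448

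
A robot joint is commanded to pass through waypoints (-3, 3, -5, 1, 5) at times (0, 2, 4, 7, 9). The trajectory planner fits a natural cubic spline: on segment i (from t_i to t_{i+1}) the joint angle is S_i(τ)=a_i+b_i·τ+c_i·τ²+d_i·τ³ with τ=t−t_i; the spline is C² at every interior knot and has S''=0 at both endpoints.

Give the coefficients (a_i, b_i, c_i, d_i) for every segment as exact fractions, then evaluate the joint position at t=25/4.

  seg 0: a=-3 b=1789/344 c=0 d=-757/1376
  seg 1: a=3 b=-241/172 c=-2271/688 d=1377/1376
  seg 2: a=-5 b=-893/344 c=465/172 d=-403/1032
  seg 3: a=1 b=265/86 c=-279/344 d=93/688
S(25/4) = -35281/22016

Δ: Δ0=3, Δ1=-4, Δ2=2, Δ3=2
row 1: diag=8, rhs=-42; c'=1/4, d'=-21/4
row 2: denom=10−2·1/4=19/2; d'=(36−2·-21/4)/(19/2)=93/19
row 3: denom=10−3·6/19=172/19; d'=(0−3·93/19)/(172/19)=-279/172
back: M3=-279/172
back: M2=93/19−6/19·-279/172=465/86
back: M1=-21/4−1/4·465/86=-2271/344
M: M0=0, M1=-2271/344, M2=465/86, M3=-279/172, M4=0
seg 0: a=-3, c=M0/2=0, d=(M1−M0)/(6·2)=-757/1376, b=Δ0−h0·(2M0+M1)/6=1789/344
seg 1: a=3, c=M1/2=-2271/688, d=(M2−M1)/(6·2)=1377/1376, b=Δ1−h1·(2M1+M2)/6=-241/172
seg 2: a=-5, c=M2/2=465/172, d=(M3−M2)/(6·3)=-403/1032, b=Δ2−h2·(2M2+M3)/6=-893/344
seg 3: a=1, c=M3/2=-279/344, d=(M4−M3)/(6·2)=93/688, b=Δ3−h3·(2M3+M4)/6=265/86
t_q=25/4 → seg 2, τ=9/4; S=-5+-893/344·τ+465/172·τ²+-403/1032·τ³=-35281/22016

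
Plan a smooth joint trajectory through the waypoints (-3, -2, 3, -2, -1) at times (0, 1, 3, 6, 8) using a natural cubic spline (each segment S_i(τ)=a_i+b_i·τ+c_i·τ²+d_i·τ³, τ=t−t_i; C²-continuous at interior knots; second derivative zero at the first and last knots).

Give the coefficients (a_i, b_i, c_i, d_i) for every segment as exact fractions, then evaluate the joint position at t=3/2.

  seg 0: a=-3 b=149/276 c=0 d=127/276
  seg 1: a=-2 b=265/138 c=127/92 d=-301/552
  seg 2: a=3 b=62/69 c=-87/46 d=143/414
  seg 3: a=-2 b=-155/138 c=28/23 d=-14/69
S(3/2) = -1123/1472

Δ: Δ0=1, Δ1=5/2, Δ2=-5/3, Δ3=1/2
row 1: diag=6, rhs=9; c'=1/3, d'=3/2
row 2: denom=10−2·1/3=28/3; d'=(-25−2·3/2)/(28/3)=-3
row 3: denom=10−3·9/28=253/28; d'=(13−3·-3)/(253/28)=56/23
back: M3=56/23
back: M2=-3−9/28·56/23=-87/23
back: M1=3/2−1/3·-87/23=127/46
M: M0=0, M1=127/46, M2=-87/23, M3=56/23, M4=0
seg 0: a=-3, c=M0/2=0, d=(M1−M0)/(6·1)=127/276, b=Δ0−h0·(2M0+M1)/6=149/276
seg 1: a=-2, c=M1/2=127/92, d=(M2−M1)/(6·2)=-301/552, b=Δ1−h1·(2M1+M2)/6=265/138
seg 2: a=3, c=M2/2=-87/46, d=(M3−M2)/(6·3)=143/414, b=Δ2−h2·(2M2+M3)/6=62/69
seg 3: a=-2, c=M3/2=28/23, d=(M4−M3)/(6·2)=-14/69, b=Δ3−h3·(2M3+M4)/6=-155/138
t_q=3/2 → seg 1, τ=1/2; S=-2+265/138·τ+127/92·τ²+-301/552·τ³=-1123/1472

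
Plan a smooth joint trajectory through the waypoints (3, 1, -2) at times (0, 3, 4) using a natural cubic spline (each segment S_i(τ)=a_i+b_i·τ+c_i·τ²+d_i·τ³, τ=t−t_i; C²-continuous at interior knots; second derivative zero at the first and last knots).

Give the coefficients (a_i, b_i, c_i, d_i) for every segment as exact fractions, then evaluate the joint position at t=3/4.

  seg 0: a=3 b=5/24 c=0 d=-7/72
  seg 1: a=1 b=-29/12 c=-7/8 d=7/24
S(3/4) = 1595/512

Δ: Δ0=-2/3, Δ1=-3
row 1: diag=8, rhs=-14; c'=1/8, d'=-7/4
back: M1=-7/4
M: M0=0, M1=-7/4, M2=0
seg 0: a=3, c=M0/2=0, d=(M1−M0)/(6·3)=-7/72, b=Δ0−h0·(2M0+M1)/6=5/24
seg 1: a=1, c=M1/2=-7/8, d=(M2−M1)/(6·1)=7/24, b=Δ1−h1·(2M1+M2)/6=-29/12
t_q=3/4 → seg 0, τ=3/4; S=3+5/24·τ+0·τ²+-7/72·τ³=1595/512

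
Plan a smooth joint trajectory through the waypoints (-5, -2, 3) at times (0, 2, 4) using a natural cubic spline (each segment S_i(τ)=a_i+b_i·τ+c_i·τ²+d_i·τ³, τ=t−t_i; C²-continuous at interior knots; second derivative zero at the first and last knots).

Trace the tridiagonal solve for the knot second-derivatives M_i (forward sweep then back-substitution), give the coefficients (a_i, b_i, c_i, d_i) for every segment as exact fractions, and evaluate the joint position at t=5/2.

Δ: Δ0=3/2, Δ1=5/2
row 1: diag=8, rhs=6; c'=1/4, d'=3/4
back: M1=3/4
M: M0=0, M1=3/4, M2=0
seg 0: a=-5, c=M0/2=0, d=(M1−M0)/(6·2)=1/16, b=Δ0−h0·(2M0+M1)/6=5/4
seg 1: a=-2, c=M1/2=3/8, d=(M2−M1)/(6·2)=-1/16, b=Δ1−h1·(2M1+M2)/6=2
t_q=5/2 → seg 1, τ=1/2; S=-2+2·τ+3/8·τ²+-1/16·τ³=-117/128

  seg 0: a=-5 b=5/4 c=0 d=1/16
  seg 1: a=-2 b=2 c=3/8 d=-1/16
S(5/2) = -117/128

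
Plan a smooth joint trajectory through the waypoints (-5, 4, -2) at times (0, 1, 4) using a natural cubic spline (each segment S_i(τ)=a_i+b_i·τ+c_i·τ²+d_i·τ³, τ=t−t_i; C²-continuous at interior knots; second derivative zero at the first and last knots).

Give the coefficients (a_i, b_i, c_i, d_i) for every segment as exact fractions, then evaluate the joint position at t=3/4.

  seg 0: a=-5 b=83/8 c=0 d=-11/8
  seg 1: a=4 b=25/4 c=-33/8 d=11/24
S(3/4) = 1127/512

Δ: Δ0=9, Δ1=-2
row 1: diag=8, rhs=-66; c'=3/8, d'=-33/4
back: M1=-33/4
M: M0=0, M1=-33/4, M2=0
seg 0: a=-5, c=M0/2=0, d=(M1−M0)/(6·1)=-11/8, b=Δ0−h0·(2M0+M1)/6=83/8
seg 1: a=4, c=M1/2=-33/8, d=(M2−M1)/(6·3)=11/24, b=Δ1−h1·(2M1+M2)/6=25/4
t_q=3/4 → seg 0, τ=3/4; S=-5+83/8·τ+0·τ²+-11/8·τ³=1127/512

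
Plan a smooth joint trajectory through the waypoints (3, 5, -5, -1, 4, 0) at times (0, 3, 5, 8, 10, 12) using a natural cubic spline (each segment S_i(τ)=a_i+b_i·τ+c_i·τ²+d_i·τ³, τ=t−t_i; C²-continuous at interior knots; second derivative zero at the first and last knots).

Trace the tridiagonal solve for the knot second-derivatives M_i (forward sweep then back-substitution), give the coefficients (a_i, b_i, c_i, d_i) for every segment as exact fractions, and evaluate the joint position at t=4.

  seg 0: a=3 b=9319/3288 c=0 d=-7127/29592
  seg 1: a=5 b=-6031/1644 c=-7127/3288 d=823/1096
  seg 2: a=-5 b=-5471/1644 c=7687/3288 d=-7735/29592
  seg 3: a=-1 b=11975/3288 c=-2/137 d=-3659/13152
  seg 4: a=4 b=403/1644 c=-3691/2192 d=3691/13152
S(4) = -35/411

Δ: Δ0=2/3, Δ1=-5, Δ2=4/3, Δ3=5/2, Δ4=-2
row 1: diag=10, rhs=-34; c'=1/5, d'=-17/5
row 2: denom=10−2·1/5=48/5; d'=(38−2·-17/5)/(48/5)=14/3
row 3: denom=10−3·5/16=145/16; d'=(7−3·14/3)/(145/16)=-112/145
row 4: denom=8−2·32/145=1096/145; d'=(-27−2·-112/145)/(1096/145)=-3691/1096
back: M4=-3691/1096
back: M3=-112/145−32/145·-3691/1096=-4/137
back: M2=14/3−5/16·-4/137=7687/1644
back: M1=-17/5−1/5·7687/1644=-7127/1644
M: M0=0, M1=-7127/1644, M2=7687/1644, M3=-4/137, M4=-3691/1096, M5=0
seg 0: a=3, c=M0/2=0, d=(M1−M0)/(6·3)=-7127/29592, b=Δ0−h0·(2M0+M1)/6=9319/3288
seg 1: a=5, c=M1/2=-7127/3288, d=(M2−M1)/(6·2)=823/1096, b=Δ1−h1·(2M1+M2)/6=-6031/1644
seg 2: a=-5, c=M2/2=7687/3288, d=(M3−M2)/(6·3)=-7735/29592, b=Δ2−h2·(2M2+M3)/6=-5471/1644
seg 3: a=-1, c=M3/2=-2/137, d=(M4−M3)/(6·2)=-3659/13152, b=Δ3−h3·(2M3+M4)/6=11975/3288
seg 4: a=4, c=M4/2=-3691/2192, d=(M5−M4)/(6·2)=3691/13152, b=Δ4−h4·(2M4+M5)/6=403/1644
t_q=4 → seg 1, τ=1; S=5+-6031/1644·τ+-7127/3288·τ²+823/1096·τ³=-35/411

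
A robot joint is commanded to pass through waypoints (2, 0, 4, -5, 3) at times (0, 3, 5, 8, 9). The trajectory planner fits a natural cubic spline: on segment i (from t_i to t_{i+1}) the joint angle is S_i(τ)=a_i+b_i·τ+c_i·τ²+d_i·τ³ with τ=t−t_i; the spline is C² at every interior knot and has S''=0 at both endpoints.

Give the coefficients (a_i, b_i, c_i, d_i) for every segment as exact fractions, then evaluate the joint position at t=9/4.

Δ: Δ0=-2/3, Δ1=2, Δ2=-3, Δ3=8
row 1: diag=10, rhs=16; c'=1/5, d'=8/5
row 2: denom=10−2·1/5=48/5; d'=(-30−2·8/5)/(48/5)=-83/24
row 3: denom=8−3·5/16=113/16; d'=(66−3·-83/24)/(113/16)=1222/113
back: M3=1222/113
back: M2=-83/24−5/16·1222/113=-2318/339
back: M1=8/5−1/5·-2318/339=1006/339
M: M0=0, M1=1006/339, M2=-2318/339, M3=1222/113, M4=0
seg 0: a=2, c=M0/2=0, d=(M1−M0)/(6·3)=503/3051, b=Δ0−h0·(2M0+M1)/6=-243/113
seg 1: a=0, c=M1/2=503/339, d=(M2−M1)/(6·2)=-277/339, b=Δ1−h1·(2M1+M2)/6=260/113
seg 2: a=4, c=M2/2=-1159/339, d=(M3−M2)/(6·3)=2992/3051, b=Δ2−h2·(2M2+M3)/6=-532/339
seg 3: a=-5, c=M3/2=611/113, d=(M4−M3)/(6·1)=-611/339, b=Δ3−h3·(2M3+M4)/6=1490/339
t_q=9/4 → seg 0, τ=9/4; S=2+-243/113·τ+0·τ²+503/3051·τ³=-6947/7232

  seg 0: a=2 b=-243/113 c=0 d=503/3051
  seg 1: a=0 b=260/113 c=503/339 d=-277/339
  seg 2: a=4 b=-532/339 c=-1159/339 d=2992/3051
  seg 3: a=-5 b=1490/339 c=611/113 d=-611/339
S(9/4) = -6947/7232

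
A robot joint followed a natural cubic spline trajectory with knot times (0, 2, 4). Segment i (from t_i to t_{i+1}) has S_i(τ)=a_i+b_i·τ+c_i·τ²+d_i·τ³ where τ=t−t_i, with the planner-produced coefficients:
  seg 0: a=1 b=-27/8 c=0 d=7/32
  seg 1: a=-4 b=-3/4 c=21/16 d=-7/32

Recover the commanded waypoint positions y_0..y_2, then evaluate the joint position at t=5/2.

y_0=1 y_1=-4 y_2=-2
S(5/2) = -1043/256

y_0 = S_0(0) = a_0 = 1
y_1 = S_1(0) = a_1 = -4
y_2 = S_1(2) = -2
t_q=5/2 is in segment 1 (τ=1/2); S_1(τ)=-1043/256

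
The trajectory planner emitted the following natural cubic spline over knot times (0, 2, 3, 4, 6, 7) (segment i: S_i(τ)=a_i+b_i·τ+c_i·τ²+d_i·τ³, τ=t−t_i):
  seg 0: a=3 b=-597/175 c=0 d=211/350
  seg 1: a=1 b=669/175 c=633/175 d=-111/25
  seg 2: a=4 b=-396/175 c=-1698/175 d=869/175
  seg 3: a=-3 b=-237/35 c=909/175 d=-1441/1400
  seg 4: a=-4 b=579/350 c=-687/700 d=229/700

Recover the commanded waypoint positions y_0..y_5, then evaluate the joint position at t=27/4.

y_0=3 y_1=1 y_2=4 y_3=-3 y_4=-4 y_5=-3
S(27/4) = -28433/8960

y_0 = S_0(0) = a_0 = 3
y_1 = S_1(0) = a_1 = 1
y_2 = S_2(0) = a_2 = 4
y_3 = S_3(0) = a_3 = -3
y_4 = S_4(0) = a_4 = -4
y_5 = S_4(1) = -3
t_q=27/4 is in segment 4 (τ=3/4); S_4(τ)=-28433/8960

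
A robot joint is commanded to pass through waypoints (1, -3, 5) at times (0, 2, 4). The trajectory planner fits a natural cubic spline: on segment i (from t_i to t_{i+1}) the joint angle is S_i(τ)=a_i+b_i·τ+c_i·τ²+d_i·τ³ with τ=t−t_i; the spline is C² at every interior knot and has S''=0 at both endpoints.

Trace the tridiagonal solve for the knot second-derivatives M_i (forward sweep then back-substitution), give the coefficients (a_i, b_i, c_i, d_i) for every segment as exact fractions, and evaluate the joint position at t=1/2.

Δ: Δ0=-2, Δ1=4
row 1: diag=8, rhs=36; c'=1/4, d'=9/2
back: M1=9/2
M: M0=0, M1=9/2, M2=0
seg 0: a=1, c=M0/2=0, d=(M1−M0)/(6·2)=3/8, b=Δ0−h0·(2M0+M1)/6=-7/2
seg 1: a=-3, c=M1/2=9/4, d=(M2−M1)/(6·2)=-3/8, b=Δ1−h1·(2M1+M2)/6=1
t_q=1/2 → seg 0, τ=1/2; S=1+-7/2·τ+0·τ²+3/8·τ³=-45/64

  seg 0: a=1 b=-7/2 c=0 d=3/8
  seg 1: a=-3 b=1 c=9/4 d=-3/8
S(1/2) = -45/64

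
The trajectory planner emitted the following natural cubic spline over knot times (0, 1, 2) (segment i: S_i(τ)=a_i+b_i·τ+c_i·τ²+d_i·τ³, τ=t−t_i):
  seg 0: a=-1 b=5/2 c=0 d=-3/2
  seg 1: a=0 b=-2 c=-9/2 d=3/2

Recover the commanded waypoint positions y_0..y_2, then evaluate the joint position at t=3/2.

y_0=-1 y_1=0 y_2=-5
S(3/2) = -31/16

y_0 = S_0(0) = a_0 = -1
y_1 = S_1(0) = a_1 = 0
y_2 = S_1(1) = -5
t_q=3/2 is in segment 1 (τ=1/2); S_1(τ)=-31/16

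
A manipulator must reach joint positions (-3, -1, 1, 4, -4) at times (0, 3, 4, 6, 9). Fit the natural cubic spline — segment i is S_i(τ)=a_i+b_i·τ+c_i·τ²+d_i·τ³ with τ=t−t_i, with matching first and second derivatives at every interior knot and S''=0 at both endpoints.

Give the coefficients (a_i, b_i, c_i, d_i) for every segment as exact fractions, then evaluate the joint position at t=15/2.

Δ: Δ0=2/3, Δ1=2, Δ2=3/2, Δ3=-8/3
row 1: diag=8, rhs=8; c'=1/8, d'=1
row 2: denom=6−1·1/8=47/8; d'=(-3−1·1)/(47/8)=-32/47
row 3: denom=10−2·16/47=438/47; d'=(-25−2·-32/47)/(438/47)=-1111/438
back: M3=-1111/438
back: M2=-32/47−16/47·-1111/438=40/219
back: M1=1−1/8·40/219=214/219
M: M0=0, M1=214/219, M2=40/219, M3=-1111/438, M4=0
seg 0: a=-3, c=M0/2=0, d=(M1−M0)/(6·3)=107/1971, b=Δ0−h0·(2M0+M1)/6=13/73
seg 1: a=-1, c=M1/2=107/219, d=(M2−M1)/(6·1)=-29/219, b=Δ1−h1·(2M1+M2)/6=120/73
seg 2: a=1, c=M2/2=20/219, d=(M3−M2)/(6·2)=-397/1752, b=Δ2−h2·(2M2+M3)/6=487/219
seg 3: a=4, c=M3/2=-1111/876, d=(M4−M3)/(6·3)=1111/7884, b=Δ3−h3·(2M3+M4)/6=-19/146
t_q=15/2 → seg 3, τ=3/2; S=4+-19/146·τ+-1111/876·τ²+1111/7884·τ³=3333/2336

  seg 0: a=-3 b=13/73 c=0 d=107/1971
  seg 1: a=-1 b=120/73 c=107/219 d=-29/219
  seg 2: a=1 b=487/219 c=20/219 d=-397/1752
  seg 3: a=4 b=-19/146 c=-1111/876 d=1111/7884
S(15/2) = 3333/2336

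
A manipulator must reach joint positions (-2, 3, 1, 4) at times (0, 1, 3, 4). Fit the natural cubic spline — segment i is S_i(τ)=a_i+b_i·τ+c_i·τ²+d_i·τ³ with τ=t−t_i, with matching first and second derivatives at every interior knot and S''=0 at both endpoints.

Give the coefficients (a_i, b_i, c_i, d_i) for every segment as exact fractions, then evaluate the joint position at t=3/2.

  seg 0: a=-2 b=51/8 c=0 d=-11/8
  seg 1: a=3 b=9/4 c=-33/8 d=5/4
  seg 2: a=1 b=3/4 c=27/8 d=-9/8
S(3/2) = 13/4

Δ: Δ0=5, Δ1=-1, Δ2=3
row 1: diag=6, rhs=-36; c'=1/3, d'=-6
row 2: denom=6−2·1/3=16/3; d'=(24−2·-6)/(16/3)=27/4
back: M2=27/4
back: M1=-6−1/3·27/4=-33/4
M: M0=0, M1=-33/4, M2=27/4, M3=0
seg 0: a=-2, c=M0/2=0, d=(M1−M0)/(6·1)=-11/8, b=Δ0−h0·(2M0+M1)/6=51/8
seg 1: a=3, c=M1/2=-33/8, d=(M2−M1)/(6·2)=5/4, b=Δ1−h1·(2M1+M2)/6=9/4
seg 2: a=1, c=M2/2=27/8, d=(M3−M2)/(6·1)=-9/8, b=Δ2−h2·(2M2+M3)/6=3/4
t_q=3/2 → seg 1, τ=1/2; S=3+9/4·τ+-33/8·τ²+5/4·τ³=13/4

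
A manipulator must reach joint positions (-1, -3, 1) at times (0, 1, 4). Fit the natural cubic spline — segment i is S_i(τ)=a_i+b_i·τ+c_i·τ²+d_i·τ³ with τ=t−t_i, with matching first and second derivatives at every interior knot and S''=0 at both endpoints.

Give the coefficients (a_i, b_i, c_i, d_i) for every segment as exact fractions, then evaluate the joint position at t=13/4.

Δ: Δ0=-2, Δ1=4/3
row 1: diag=8, rhs=20; c'=3/8, d'=5/2
back: M1=5/2
M: M0=0, M1=5/2, M2=0
seg 0: a=-1, c=M0/2=0, d=(M1−M0)/(6·1)=5/12, b=Δ0−h0·(2M0+M1)/6=-29/12
seg 1: a=-3, c=M1/2=5/4, d=(M2−M1)/(6·3)=-5/36, b=Δ1−h1·(2M1+M2)/6=-7/6
t_q=13/4 → seg 1, τ=9/4; S=-3+-7/6·τ+5/4·τ²+-5/36·τ³=-225/256

  seg 0: a=-1 b=-29/12 c=0 d=5/12
  seg 1: a=-3 b=-7/6 c=5/4 d=-5/36
S(13/4) = -225/256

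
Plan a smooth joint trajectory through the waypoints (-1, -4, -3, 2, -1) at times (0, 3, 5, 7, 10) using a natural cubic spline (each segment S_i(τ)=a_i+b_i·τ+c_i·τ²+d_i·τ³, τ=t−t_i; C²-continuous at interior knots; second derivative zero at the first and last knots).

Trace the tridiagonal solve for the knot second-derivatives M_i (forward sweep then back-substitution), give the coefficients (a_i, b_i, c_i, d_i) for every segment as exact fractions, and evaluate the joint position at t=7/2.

  seg 0: a=-1 b=-5/4 c=0 d=1/36
  seg 1: a=-4 b=-1/2 c=1/4 d=1/8
  seg 2: a=-3 b=2 c=1 d=-3/8
  seg 3: a=2 b=3/2 c=-5/4 d=5/36
S(7/2) = -267/64

Δ: Δ0=-1, Δ1=1/2, Δ2=5/2, Δ3=-1
row 1: diag=10, rhs=9; c'=1/5, d'=9/10
row 2: denom=8−2·1/5=38/5; d'=(12−2·9/10)/(38/5)=51/38
row 3: denom=10−2·5/19=180/19; d'=(-21−2·51/38)/(180/19)=-5/2
back: M3=-5/2
back: M2=51/38−5/19·-5/2=2
back: M1=9/10−1/5·2=1/2
M: M0=0, M1=1/2, M2=2, M3=-5/2, M4=0
seg 0: a=-1, c=M0/2=0, d=(M1−M0)/(6·3)=1/36, b=Δ0−h0·(2M0+M1)/6=-5/4
seg 1: a=-4, c=M1/2=1/4, d=(M2−M1)/(6·2)=1/8, b=Δ1−h1·(2M1+M2)/6=-1/2
seg 2: a=-3, c=M2/2=1, d=(M3−M2)/(6·2)=-3/8, b=Δ2−h2·(2M2+M3)/6=2
seg 3: a=2, c=M3/2=-5/4, d=(M4−M3)/(6·3)=5/36, b=Δ3−h3·(2M3+M4)/6=3/2
t_q=7/2 → seg 1, τ=1/2; S=-4+-1/2·τ+1/4·τ²+1/8·τ³=-267/64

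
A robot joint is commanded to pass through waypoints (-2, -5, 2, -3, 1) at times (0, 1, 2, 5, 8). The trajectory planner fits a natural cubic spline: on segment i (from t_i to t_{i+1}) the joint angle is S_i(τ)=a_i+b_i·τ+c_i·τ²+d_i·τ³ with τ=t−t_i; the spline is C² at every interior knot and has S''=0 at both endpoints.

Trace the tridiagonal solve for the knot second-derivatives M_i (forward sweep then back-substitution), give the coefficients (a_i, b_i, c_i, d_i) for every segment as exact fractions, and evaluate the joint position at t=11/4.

Δ: Δ0=-3, Δ1=7, Δ2=-5/3, Δ3=4/3
row 1: diag=4, rhs=60; c'=1/4, d'=15
row 2: denom=8−1·1/4=31/4; d'=(-52−1·15)/(31/4)=-268/31
row 3: denom=12−3·12/31=336/31; d'=(18−3·-268/31)/(336/31)=227/56
back: M3=227/56
back: M2=-268/31−12/31·227/56=-143/14
back: M1=15−1/4·-143/14=983/56
M: M0=0, M1=983/56, M2=-143/14, M3=227/56, M4=0
seg 0: a=-2, c=M0/2=0, d=(M1−M0)/(6·1)=983/336, b=Δ0−h0·(2M0+M1)/6=-1991/336
seg 1: a=-5, c=M1/2=983/112, d=(M2−M1)/(6·1)=-1555/336, b=Δ1−h1·(2M1+M2)/6=479/168
seg 2: a=2, c=M2/2=-143/28, d=(M3−M2)/(6·3)=799/1008, b=Δ2−h2·(2M2+M3)/6=313/48
seg 3: a=-3, c=M3/2=227/112, d=(M4−M3)/(6·3)=-227/1008, b=Δ3−h3·(2M3+M4)/6=-457/168
t_q=11/4 → seg 2, τ=3/4; S=2+313/48·τ+-143/28·τ²+799/1008·τ³=31197/7168

  seg 0: a=-2 b=-1991/336 c=0 d=983/336
  seg 1: a=-5 b=479/168 c=983/112 d=-1555/336
  seg 2: a=2 b=313/48 c=-143/28 d=799/1008
  seg 3: a=-3 b=-457/168 c=227/112 d=-227/1008
S(11/4) = 31197/7168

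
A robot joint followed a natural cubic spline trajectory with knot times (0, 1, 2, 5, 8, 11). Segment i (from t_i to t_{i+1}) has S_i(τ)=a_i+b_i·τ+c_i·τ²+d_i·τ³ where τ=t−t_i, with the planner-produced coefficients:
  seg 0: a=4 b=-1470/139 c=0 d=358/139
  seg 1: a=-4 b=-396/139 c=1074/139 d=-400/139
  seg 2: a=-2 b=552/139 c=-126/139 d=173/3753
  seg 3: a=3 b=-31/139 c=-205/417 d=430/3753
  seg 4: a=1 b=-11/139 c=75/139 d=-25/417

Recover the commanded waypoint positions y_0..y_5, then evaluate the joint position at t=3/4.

y_0=4 y_1=-4 y_2=-2 y_3=3 y_4=1 y_5=4
S(3/4) = -12655/4448

y_0 = S_0(0) = a_0 = 4
y_1 = S_1(0) = a_1 = -4
y_2 = S_2(0) = a_2 = -2
y_3 = S_3(0) = a_3 = 3
y_4 = S_4(0) = a_4 = 1
y_5 = S_4(3) = 4
t_q=3/4 is in segment 0 (τ=3/4); S_0(τ)=-12655/4448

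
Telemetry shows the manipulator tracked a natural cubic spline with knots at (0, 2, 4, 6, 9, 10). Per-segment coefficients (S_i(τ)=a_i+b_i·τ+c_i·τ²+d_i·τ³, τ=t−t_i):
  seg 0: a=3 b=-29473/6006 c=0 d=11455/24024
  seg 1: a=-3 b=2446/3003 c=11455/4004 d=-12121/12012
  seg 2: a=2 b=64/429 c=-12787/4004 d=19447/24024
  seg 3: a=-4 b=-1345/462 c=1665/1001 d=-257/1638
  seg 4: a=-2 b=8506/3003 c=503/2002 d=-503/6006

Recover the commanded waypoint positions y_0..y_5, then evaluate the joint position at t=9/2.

y_0=3 y_1=-3 y_2=2 y_3=-4 y_4=-2 y_5=1
S(9/2) = 88241/64064

y_0 = S_0(0) = a_0 = 3
y_1 = S_1(0) = a_1 = -3
y_2 = S_2(0) = a_2 = 2
y_3 = S_3(0) = a_3 = -4
y_4 = S_4(0) = a_4 = -2
y_5 = S_4(1) = 1
t_q=9/2 is in segment 2 (τ=1/2); S_2(τ)=88241/64064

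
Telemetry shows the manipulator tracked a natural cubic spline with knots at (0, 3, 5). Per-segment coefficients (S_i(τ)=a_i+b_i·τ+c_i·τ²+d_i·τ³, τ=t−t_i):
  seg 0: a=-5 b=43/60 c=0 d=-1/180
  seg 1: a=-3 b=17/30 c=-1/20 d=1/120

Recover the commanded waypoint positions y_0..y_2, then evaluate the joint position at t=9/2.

y_0 = S_0(0) = a_0 = -5
y_1 = S_1(0) = a_1 = -3
y_2 = S_1(2) = -2
t_q=9/2 is in segment 1 (τ=3/2); S_1(τ)=-143/64

y_0=-5 y_1=-3 y_2=-2
S(9/2) = -143/64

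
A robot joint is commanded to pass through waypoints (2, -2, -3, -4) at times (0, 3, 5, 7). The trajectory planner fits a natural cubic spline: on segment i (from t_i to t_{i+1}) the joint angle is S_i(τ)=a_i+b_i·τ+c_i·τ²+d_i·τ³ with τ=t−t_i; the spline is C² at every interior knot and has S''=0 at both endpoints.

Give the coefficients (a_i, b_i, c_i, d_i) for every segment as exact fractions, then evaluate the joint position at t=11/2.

  seg 0: a=2 b=-91/57 c=0 d=5/171
  seg 1: a=-2 b=-46/57 c=5/19 d=-25/456
  seg 2: a=-3 b=-47/114 c=-5/76 d=5/456
S(11/2) = -3917/1216

Δ: Δ0=-4/3, Δ1=-1/2, Δ2=-1/2
row 1: diag=10, rhs=5; c'=1/5, d'=1/2
row 2: denom=8−2·1/5=38/5; d'=(0−2·1/2)/(38/5)=-5/38
back: M2=-5/38
back: M1=1/2−1/5·-5/38=10/19
M: M0=0, M1=10/19, M2=-5/38, M3=0
seg 0: a=2, c=M0/2=0, d=(M1−M0)/(6·3)=5/171, b=Δ0−h0·(2M0+M1)/6=-91/57
seg 1: a=-2, c=M1/2=5/19, d=(M2−M1)/(6·2)=-25/456, b=Δ1−h1·(2M1+M2)/6=-46/57
seg 2: a=-3, c=M2/2=-5/76, d=(M3−M2)/(6·2)=5/456, b=Δ2−h2·(2M2+M3)/6=-47/114
t_q=11/2 → seg 2, τ=1/2; S=-3+-47/114·τ+-5/76·τ²+5/456·τ³=-3917/1216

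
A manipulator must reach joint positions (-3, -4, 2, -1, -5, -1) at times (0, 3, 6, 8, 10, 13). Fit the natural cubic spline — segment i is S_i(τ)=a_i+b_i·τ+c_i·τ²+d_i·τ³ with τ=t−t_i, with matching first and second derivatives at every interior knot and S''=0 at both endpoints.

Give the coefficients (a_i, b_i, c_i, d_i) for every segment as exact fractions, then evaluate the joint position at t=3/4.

Δ: Δ0=-1/3, Δ1=2, Δ2=-3/2, Δ3=-2, Δ4=4/3
row 1: diag=12, rhs=14; c'=1/4, d'=7/6
row 2: denom=10−3·1/4=37/4; d'=(-21−3·7/6)/(37/4)=-98/37
row 3: denom=8−2·8/37=280/37; d'=(-3−2·-98/37)/(280/37)=17/56
row 4: denom=10−2·37/140=663/70; d'=(20−2·17/56)/(663/70)=905/442
back: M4=905/442
back: M3=17/56−37/140·905/442=-105/442
back: M2=-98/37−8/37·-105/442=-574/221
back: M1=7/6−1/4·-574/221=1204/663
M: M0=0, M1=1204/663, M2=-574/221, M3=-105/442, M4=905/442, M5=0
seg 0: a=-3, c=M0/2=0, d=(M1−M0)/(6·3)=602/5967, b=Δ0−h0·(2M0+M1)/6=-823/663
seg 1: a=-4, c=M1/2=602/663, d=(M2−M1)/(6·3)=-1463/5967, b=Δ1−h1·(2M1+M2)/6=983/663
seg 2: a=2, c=M2/2=-287/221, d=(M3−M2)/(6·2)=1043/5304, b=Δ2−h2·(2M2+M3)/6=206/663
seg 3: a=-1, c=M3/2=-105/884, d=(M4−M3)/(6·2)=505/2652, b=Δ3−h3·(2M3+M4)/6=-3347/1326
seg 4: a=-5, c=M4/2=905/884, d=(M5−M4)/(6·3)=-905/7956, b=Δ4−h4·(2M4+M5)/6=-947/1326
t_q=3/4 → seg 0, τ=3/4; S=-3+-823/663·τ+0·τ²+602/5967·τ³=-27499/7072

  seg 0: a=-3 b=-823/663 c=0 d=602/5967
  seg 1: a=-4 b=983/663 c=602/663 d=-1463/5967
  seg 2: a=2 b=206/663 c=-287/221 d=1043/5304
  seg 3: a=-1 b=-3347/1326 c=-105/884 d=505/2652
  seg 4: a=-5 b=-947/1326 c=905/884 d=-905/7956
S(3/4) = -27499/7072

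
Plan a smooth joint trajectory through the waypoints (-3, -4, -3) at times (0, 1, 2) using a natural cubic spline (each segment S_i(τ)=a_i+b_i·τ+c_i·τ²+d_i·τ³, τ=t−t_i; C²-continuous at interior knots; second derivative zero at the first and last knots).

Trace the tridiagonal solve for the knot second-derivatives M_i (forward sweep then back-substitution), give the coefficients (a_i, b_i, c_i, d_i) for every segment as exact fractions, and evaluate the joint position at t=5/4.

Δ: Δ0=-1, Δ1=1
row 1: diag=4, rhs=12; c'=1/4, d'=3
back: M1=3
M: M0=0, M1=3, M2=0
seg 0: a=-3, c=M0/2=0, d=(M1−M0)/(6·1)=1/2, b=Δ0−h0·(2M0+M1)/6=-3/2
seg 1: a=-4, c=M1/2=3/2, d=(M2−M1)/(6·1)=-1/2, b=Δ1−h1·(2M1+M2)/6=0
t_q=5/4 → seg 1, τ=1/4; S=-4+0·τ+3/2·τ²+-1/2·τ³=-501/128

  seg 0: a=-3 b=-3/2 c=0 d=1/2
  seg 1: a=-4 b=0 c=3/2 d=-1/2
S(5/4) = -501/128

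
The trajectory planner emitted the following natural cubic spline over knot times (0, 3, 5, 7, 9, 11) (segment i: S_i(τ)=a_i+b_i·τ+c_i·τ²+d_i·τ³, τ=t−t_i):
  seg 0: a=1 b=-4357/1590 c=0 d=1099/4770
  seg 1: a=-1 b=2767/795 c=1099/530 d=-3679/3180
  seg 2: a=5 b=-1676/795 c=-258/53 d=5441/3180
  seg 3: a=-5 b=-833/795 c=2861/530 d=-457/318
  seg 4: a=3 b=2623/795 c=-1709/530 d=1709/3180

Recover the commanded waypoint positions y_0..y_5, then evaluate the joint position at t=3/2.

y_0=1 y_1=-1 y_2=5 y_3=-5 y_4=3 y_5=1
S(3/2) = -9891/4240

y_0 = S_0(0) = a_0 = 1
y_1 = S_1(0) = a_1 = -1
y_2 = S_2(0) = a_2 = 5
y_3 = S_3(0) = a_3 = -5
y_4 = S_4(0) = a_4 = 3
y_5 = S_4(2) = 1
t_q=3/2 is in segment 0 (τ=3/2); S_0(τ)=-9891/4240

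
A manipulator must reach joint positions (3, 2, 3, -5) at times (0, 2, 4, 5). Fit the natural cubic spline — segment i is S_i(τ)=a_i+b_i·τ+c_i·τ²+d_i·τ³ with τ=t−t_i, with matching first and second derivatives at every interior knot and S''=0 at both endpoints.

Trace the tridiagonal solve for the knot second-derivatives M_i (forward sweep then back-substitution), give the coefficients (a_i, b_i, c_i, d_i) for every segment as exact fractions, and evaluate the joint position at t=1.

  seg 0: a=3 b=-17/11 c=0 d=23/88
  seg 1: a=2 b=35/22 c=69/44 d=-93/88
  seg 2: a=3 b=-53/11 c=-105/22 d=35/22
S(1) = 151/88

Δ: Δ0=-1/2, Δ1=1/2, Δ2=-8
row 1: diag=8, rhs=6; c'=1/4, d'=3/4
row 2: denom=6−2·1/4=11/2; d'=(-51−2·3/4)/(11/2)=-105/11
back: M2=-105/11
back: M1=3/4−1/4·-105/11=69/22
M: M0=0, M1=69/22, M2=-105/11, M3=0
seg 0: a=3, c=M0/2=0, d=(M1−M0)/(6·2)=23/88, b=Δ0−h0·(2M0+M1)/6=-17/11
seg 1: a=2, c=M1/2=69/44, d=(M2−M1)/(6·2)=-93/88, b=Δ1−h1·(2M1+M2)/6=35/22
seg 2: a=3, c=M2/2=-105/22, d=(M3−M2)/(6·1)=35/22, b=Δ2−h2·(2M2+M3)/6=-53/11
t_q=1 → seg 0, τ=1; S=3+-17/11·τ+0·τ²+23/88·τ³=151/88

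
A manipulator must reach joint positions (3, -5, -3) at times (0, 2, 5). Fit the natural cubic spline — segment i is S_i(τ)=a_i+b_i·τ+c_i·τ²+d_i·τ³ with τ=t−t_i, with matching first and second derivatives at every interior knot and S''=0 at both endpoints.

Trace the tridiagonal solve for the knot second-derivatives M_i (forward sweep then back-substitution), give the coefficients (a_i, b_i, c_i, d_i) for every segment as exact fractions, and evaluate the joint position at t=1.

Δ: Δ0=-4, Δ1=2/3
row 1: diag=10, rhs=28; c'=3/10, d'=14/5
back: M1=14/5
M: M0=0, M1=14/5, M2=0
seg 0: a=3, c=M0/2=0, d=(M1−M0)/(6·2)=7/30, b=Δ0−h0·(2M0+M1)/6=-74/15
seg 1: a=-5, c=M1/2=7/5, d=(M2−M1)/(6·3)=-7/45, b=Δ1−h1·(2M1+M2)/6=-32/15
t_q=1 → seg 0, τ=1; S=3+-74/15·τ+0·τ²+7/30·τ³=-17/10

  seg 0: a=3 b=-74/15 c=0 d=7/30
  seg 1: a=-5 b=-32/15 c=7/5 d=-7/45
S(1) = -17/10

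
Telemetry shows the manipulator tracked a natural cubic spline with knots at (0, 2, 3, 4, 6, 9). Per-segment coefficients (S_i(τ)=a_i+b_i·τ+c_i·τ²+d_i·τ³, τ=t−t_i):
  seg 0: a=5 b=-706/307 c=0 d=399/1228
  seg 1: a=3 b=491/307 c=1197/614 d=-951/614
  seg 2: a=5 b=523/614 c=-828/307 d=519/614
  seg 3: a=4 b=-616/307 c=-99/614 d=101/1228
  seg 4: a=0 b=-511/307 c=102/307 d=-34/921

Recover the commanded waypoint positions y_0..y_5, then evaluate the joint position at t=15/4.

y_0=5 y_1=3 y_2=5 y_3=4 y_4=0 y_5=-3
S(15/4) = 175981/39296

y_0 = S_0(0) = a_0 = 5
y_1 = S_1(0) = a_1 = 3
y_2 = S_2(0) = a_2 = 5
y_3 = S_3(0) = a_3 = 4
y_4 = S_4(0) = a_4 = 0
y_5 = S_4(3) = -3
t_q=15/4 is in segment 2 (τ=3/4); S_2(τ)=175981/39296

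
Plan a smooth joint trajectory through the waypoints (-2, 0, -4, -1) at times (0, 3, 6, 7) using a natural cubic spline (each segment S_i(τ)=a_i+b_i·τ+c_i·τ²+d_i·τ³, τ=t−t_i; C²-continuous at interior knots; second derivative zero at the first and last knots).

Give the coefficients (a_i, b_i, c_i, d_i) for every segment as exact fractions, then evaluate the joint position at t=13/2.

  seg 0: a=-2 b=5/3 c=0 d=-1/9
  seg 1: a=0 b=-4/3 c=-1 d=1/3
  seg 2: a=-4 b=5/3 c=2 d=-2/3
S(13/2) = -11/4

Δ: Δ0=2/3, Δ1=-4/3, Δ2=3
row 1: diag=12, rhs=-12; c'=1/4, d'=-1
row 2: denom=8−3·1/4=29/4; d'=(26−3·-1)/(29/4)=4
back: M2=4
back: M1=-1−1/4·4=-2
M: M0=0, M1=-2, M2=4, M3=0
seg 0: a=-2, c=M0/2=0, d=(M1−M0)/(6·3)=-1/9, b=Δ0−h0·(2M0+M1)/6=5/3
seg 1: a=0, c=M1/2=-1, d=(M2−M1)/(6·3)=1/3, b=Δ1−h1·(2M1+M2)/6=-4/3
seg 2: a=-4, c=M2/2=2, d=(M3−M2)/(6·1)=-2/3, b=Δ2−h2·(2M2+M3)/6=5/3
t_q=13/2 → seg 2, τ=1/2; S=-4+5/3·τ+2·τ²+-2/3·τ³=-11/4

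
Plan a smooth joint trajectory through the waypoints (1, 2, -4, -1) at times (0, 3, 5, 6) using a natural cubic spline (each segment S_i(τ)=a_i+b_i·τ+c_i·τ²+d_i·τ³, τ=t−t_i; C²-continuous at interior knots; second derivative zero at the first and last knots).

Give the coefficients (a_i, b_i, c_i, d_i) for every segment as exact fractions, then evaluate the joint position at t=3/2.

Δ: Δ0=1/3, Δ1=-3, Δ2=3
row 1: diag=10, rhs=-20; c'=1/5, d'=-2
row 2: denom=6−2·1/5=28/5; d'=(36−2·-2)/(28/5)=50/7
back: M2=50/7
back: M1=-2−1/5·50/7=-24/7
M: M0=0, M1=-24/7, M2=50/7, M3=0
seg 0: a=1, c=M0/2=0, d=(M1−M0)/(6·3)=-4/21, b=Δ0−h0·(2M0+M1)/6=43/21
seg 1: a=2, c=M1/2=-12/7, d=(M2−M1)/(6·2)=37/42, b=Δ1−h1·(2M1+M2)/6=-65/21
seg 2: a=-4, c=M2/2=25/7, d=(M3−M2)/(6·1)=-25/21, b=Δ2−h2·(2M2+M3)/6=13/21
t_q=3/2 → seg 0, τ=3/2; S=1+43/21·τ+0·τ²+-4/21·τ³=24/7

  seg 0: a=1 b=43/21 c=0 d=-4/21
  seg 1: a=2 b=-65/21 c=-12/7 d=37/42
  seg 2: a=-4 b=13/21 c=25/7 d=-25/21
S(3/2) = 24/7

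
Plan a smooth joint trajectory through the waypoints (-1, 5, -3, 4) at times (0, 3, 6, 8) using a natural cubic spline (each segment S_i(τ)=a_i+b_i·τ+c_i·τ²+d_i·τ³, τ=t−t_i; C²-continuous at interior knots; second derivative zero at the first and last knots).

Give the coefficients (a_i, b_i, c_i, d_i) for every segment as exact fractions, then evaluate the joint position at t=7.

Δ: Δ0=2, Δ1=-8/3, Δ2=7/2
row 1: diag=12, rhs=-28; c'=1/4, d'=-7/3
row 2: denom=10−3·1/4=37/4; d'=(37−3·-7/3)/(37/4)=176/37
back: M2=176/37
back: M1=-7/3−1/4·176/37=-391/111
M: M0=0, M1=-391/111, M2=176/37, M3=0
seg 0: a=-1, c=M0/2=0, d=(M1−M0)/(6·3)=-391/1998, b=Δ0−h0·(2M0+M1)/6=835/222
seg 1: a=5, c=M1/2=-391/222, d=(M2−M1)/(6·3)=919/1998, b=Δ1−h1·(2M1+M2)/6=-169/111
seg 2: a=-3, c=M2/2=88/37, d=(M3−M2)/(6·2)=-44/111, b=Δ2−h2·(2M2+M3)/6=73/222
t_q=7 → seg 2, τ=1; S=-3+73/222·τ+88/37·τ²+-44/111·τ³=-51/74

  seg 0: a=-1 b=835/222 c=0 d=-391/1998
  seg 1: a=5 b=-169/111 c=-391/222 d=919/1998
  seg 2: a=-3 b=73/222 c=88/37 d=-44/111
S(7) = -51/74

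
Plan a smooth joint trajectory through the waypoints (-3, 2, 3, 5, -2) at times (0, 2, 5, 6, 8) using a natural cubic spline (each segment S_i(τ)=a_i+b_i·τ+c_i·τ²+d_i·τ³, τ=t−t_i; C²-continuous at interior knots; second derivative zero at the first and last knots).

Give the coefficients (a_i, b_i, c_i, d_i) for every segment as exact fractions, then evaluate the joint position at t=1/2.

Δ: Δ0=5/2, Δ1=1/3, Δ2=2, Δ3=-7/2
row 1: diag=10, rhs=-13; c'=3/10, d'=-13/10
row 2: denom=8−3·3/10=71/10; d'=(10−3·-13/10)/(71/10)=139/71
row 3: denom=6−1·10/71=416/71; d'=(-33−1·139/71)/(416/71)=-1241/208
back: M3=-1241/208
back: M2=139/71−10/71·-1241/208=291/104
back: M1=-13/10−3/10·291/104=-445/208
M: M0=0, M1=-445/208, M2=291/104, M3=-1241/208, M4=0
seg 0: a=-3, c=M0/2=0, d=(M1−M0)/(6·2)=-445/2496, b=Δ0−h0·(2M0+M1)/6=2005/624
seg 1: a=2, c=M1/2=-445/416, d=(M2−M1)/(6·3)=79/288, b=Δ1−h1·(2M1+M2)/6=335/312
seg 2: a=3, c=M2/2=291/208, d=(M3−M2)/(6·1)=-1823/1248, b=Δ2−h2·(2M2+M3)/6=2573/1248
seg 3: a=5, c=M3/2=-1241/416, d=(M4−M3)/(6·2)=1241/2496, b=Δ3−h3·(2M3+M4)/6=149/312
t_q=1/2 → seg 0, τ=1/2; S=-3+2005/624·τ+0·τ²+-445/2496·τ³=-9423/6656

  seg 0: a=-3 b=2005/624 c=0 d=-445/2496
  seg 1: a=2 b=335/312 c=-445/416 d=79/288
  seg 2: a=3 b=2573/1248 c=291/208 d=-1823/1248
  seg 3: a=5 b=149/312 c=-1241/416 d=1241/2496
S(1/2) = -9423/6656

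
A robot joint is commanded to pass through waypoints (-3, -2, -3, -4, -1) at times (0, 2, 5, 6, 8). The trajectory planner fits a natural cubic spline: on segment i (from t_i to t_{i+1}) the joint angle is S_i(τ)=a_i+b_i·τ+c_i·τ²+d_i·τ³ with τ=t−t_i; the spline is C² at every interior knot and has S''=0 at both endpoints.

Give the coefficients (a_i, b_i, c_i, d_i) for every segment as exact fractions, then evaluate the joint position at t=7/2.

  seg 0: a=-3 b=371/624 c=0 d=-59/2496
  seg 1: a=-2 b=97/312 c=-59/416 d=-7/288
  seg 2: a=-3 b=-1493/1248 c=-75/208 d=695/1248
  seg 3: a=-4 b=-77/312 c=545/416 d=-545/2496
S(7/2) = -6439/3328

Δ: Δ0=1/2, Δ1=-1/3, Δ2=-1, Δ3=3/2
row 1: diag=10, rhs=-5; c'=3/10, d'=-1/2
row 2: denom=8−3·3/10=71/10; d'=(-4−3·-1/2)/(71/10)=-25/71
row 3: denom=6−1·10/71=416/71; d'=(15−1·-25/71)/(416/71)=545/208
back: M3=545/208
back: M2=-25/71−10/71·545/208=-75/104
back: M1=-1/2−3/10·-75/104=-59/208
M: M0=0, M1=-59/208, M2=-75/104, M3=545/208, M4=0
seg 0: a=-3, c=M0/2=0, d=(M1−M0)/(6·2)=-59/2496, b=Δ0−h0·(2M0+M1)/6=371/624
seg 1: a=-2, c=M1/2=-59/416, d=(M2−M1)/(6·3)=-7/288, b=Δ1−h1·(2M1+M2)/6=97/312
seg 2: a=-3, c=M2/2=-75/208, d=(M3−M2)/(6·1)=695/1248, b=Δ2−h2·(2M2+M3)/6=-1493/1248
seg 3: a=-4, c=M3/2=545/416, d=(M4−M3)/(6·2)=-545/2496, b=Δ3−h3·(2M3+M4)/6=-77/312
t_q=7/2 → seg 1, τ=3/2; S=-2+97/312·τ+-59/416·τ²+-7/288·τ³=-6439/3328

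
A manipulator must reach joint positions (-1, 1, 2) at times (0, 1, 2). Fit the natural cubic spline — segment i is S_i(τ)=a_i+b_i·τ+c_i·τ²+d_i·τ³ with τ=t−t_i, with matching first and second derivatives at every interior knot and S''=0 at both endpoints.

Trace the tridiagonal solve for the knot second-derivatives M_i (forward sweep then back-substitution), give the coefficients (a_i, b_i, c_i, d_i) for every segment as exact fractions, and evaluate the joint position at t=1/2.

  seg 0: a=-1 b=9/4 c=0 d=-1/4
  seg 1: a=1 b=3/2 c=-3/4 d=1/4
S(1/2) = 3/32

Δ: Δ0=2, Δ1=1
row 1: diag=4, rhs=-6; c'=1/4, d'=-3/2
back: M1=-3/2
M: M0=0, M1=-3/2, M2=0
seg 0: a=-1, c=M0/2=0, d=(M1−M0)/(6·1)=-1/4, b=Δ0−h0·(2M0+M1)/6=9/4
seg 1: a=1, c=M1/2=-3/4, d=(M2−M1)/(6·1)=1/4, b=Δ1−h1·(2M1+M2)/6=3/2
t_q=1/2 → seg 0, τ=1/2; S=-1+9/4·τ+0·τ²+-1/4·τ³=3/32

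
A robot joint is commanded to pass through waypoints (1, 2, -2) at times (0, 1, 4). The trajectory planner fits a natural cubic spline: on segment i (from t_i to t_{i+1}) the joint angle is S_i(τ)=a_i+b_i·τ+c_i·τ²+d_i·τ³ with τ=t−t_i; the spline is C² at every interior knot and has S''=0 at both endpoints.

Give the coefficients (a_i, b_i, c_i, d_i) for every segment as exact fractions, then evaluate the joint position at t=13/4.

  seg 0: a=1 b=31/24 c=0 d=-7/24
  seg 1: a=2 b=5/12 c=-7/8 d=7/72
S(13/4) = -197/512

Δ: Δ0=1, Δ1=-4/3
row 1: diag=8, rhs=-14; c'=3/8, d'=-7/4
back: M1=-7/4
M: M0=0, M1=-7/4, M2=0
seg 0: a=1, c=M0/2=0, d=(M1−M0)/(6·1)=-7/24, b=Δ0−h0·(2M0+M1)/6=31/24
seg 1: a=2, c=M1/2=-7/8, d=(M2−M1)/(6·3)=7/72, b=Δ1−h1·(2M1+M2)/6=5/12
t_q=13/4 → seg 1, τ=9/4; S=2+5/12·τ+-7/8·τ²+7/72·τ³=-197/512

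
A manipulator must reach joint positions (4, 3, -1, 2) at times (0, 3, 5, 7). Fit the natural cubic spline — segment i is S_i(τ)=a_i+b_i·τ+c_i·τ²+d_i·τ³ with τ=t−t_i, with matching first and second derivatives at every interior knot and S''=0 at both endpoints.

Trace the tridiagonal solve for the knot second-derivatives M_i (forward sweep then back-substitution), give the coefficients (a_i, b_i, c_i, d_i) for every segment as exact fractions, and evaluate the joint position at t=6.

Δ: Δ0=-1/3, Δ1=-2, Δ2=3/2
row 1: diag=10, rhs=-10; c'=1/5, d'=-1
row 2: denom=8−2·1/5=38/5; d'=(21−2·-1)/(38/5)=115/38
back: M2=115/38
back: M1=-1−1/5·115/38=-61/38
M: M0=0, M1=-61/38, M2=115/38, M3=0
seg 0: a=4, c=M0/2=0, d=(M1−M0)/(6·3)=-61/684, b=Δ0−h0·(2M0+M1)/6=107/228
seg 1: a=3, c=M1/2=-61/76, d=(M2−M1)/(6·2)=22/57, b=Δ1−h1·(2M1+M2)/6=-221/114
seg 2: a=-1, c=M2/2=115/76, d=(M3−M2)/(6·2)=-115/456, b=Δ2−h2·(2M2+M3)/6=-59/114
t_q=6 → seg 2, τ=1; S=-1+-59/114·τ+115/76·τ²+-115/456·τ³=-39/152

  seg 0: a=4 b=107/228 c=0 d=-61/684
  seg 1: a=3 b=-221/114 c=-61/76 d=22/57
  seg 2: a=-1 b=-59/114 c=115/76 d=-115/456
S(6) = -39/152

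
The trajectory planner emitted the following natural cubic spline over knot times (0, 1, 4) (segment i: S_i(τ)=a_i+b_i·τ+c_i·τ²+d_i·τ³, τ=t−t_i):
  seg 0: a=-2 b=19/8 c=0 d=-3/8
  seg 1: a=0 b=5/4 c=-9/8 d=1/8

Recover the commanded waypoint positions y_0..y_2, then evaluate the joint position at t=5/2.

y_0=-2 y_1=0 y_2=-3
S(5/2) = -15/64

y_0 = S_0(0) = a_0 = -2
y_1 = S_1(0) = a_1 = 0
y_2 = S_1(3) = -3
t_q=5/2 is in segment 1 (τ=3/2); S_1(τ)=-15/64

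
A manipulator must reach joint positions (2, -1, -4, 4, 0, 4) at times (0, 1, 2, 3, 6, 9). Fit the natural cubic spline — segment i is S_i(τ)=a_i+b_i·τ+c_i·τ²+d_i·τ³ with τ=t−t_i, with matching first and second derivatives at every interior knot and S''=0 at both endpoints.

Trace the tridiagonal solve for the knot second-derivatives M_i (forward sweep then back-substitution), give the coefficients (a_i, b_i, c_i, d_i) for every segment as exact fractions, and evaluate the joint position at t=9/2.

Δ: Δ0=-3, Δ1=-3, Δ2=8, Δ3=-4/3, Δ4=4/3
row 1: diag=4, rhs=0; c'=1/4, d'=0
row 2: denom=4−1·1/4=15/4; d'=(66−1·0)/(15/4)=88/5
row 3: denom=8−1·4/15=116/15; d'=(-56−1·88/5)/(116/15)=-276/29
row 4: denom=12−3·45/116=1257/116; d'=(16−3·-276/29)/(1257/116)=5168/1257
back: M4=5168/1257
back: M3=-276/29−45/116·5168/1257=-4656/419
back: M2=88/5−4/15·-4656/419=8616/419
back: M1=0−1/4·8616/419=-2154/419
M: M0=0, M1=-2154/419, M2=8616/419, M3=-4656/419, M4=5168/1257, M5=0
seg 0: a=2, c=M0/2=0, d=(M1−M0)/(6·1)=-359/419, b=Δ0−h0·(2M0+M1)/6=-898/419
seg 1: a=-1, c=M1/2=-1077/419, d=(M2−M1)/(6·1)=1795/419, b=Δ1−h1·(2M1+M2)/6=-1975/419
seg 2: a=-4, c=M2/2=4308/419, d=(M3−M2)/(6·1)=-2212/419, b=Δ2−h2·(2M2+M3)/6=1256/419
seg 3: a=4, c=M3/2=-2328/419, d=(M4−M3)/(6·3)=9568/11313, b=Δ3−h3·(2M3+M4)/6=3236/419
seg 4: a=0, c=M4/2=2584/1257, d=(M5−M4)/(6·3)=-2584/11313, b=Δ4−h4·(2M4+M5)/6=-1164/419
t_q=9/2 → seg 3, τ=3/2; S=4+3236/419·τ+-2328/419·τ²+9568/11313·τ³=2488/419

  seg 0: a=2 b=-898/419 c=0 d=-359/419
  seg 1: a=-1 b=-1975/419 c=-1077/419 d=1795/419
  seg 2: a=-4 b=1256/419 c=4308/419 d=-2212/419
  seg 3: a=4 b=3236/419 c=-2328/419 d=9568/11313
  seg 4: a=0 b=-1164/419 c=2584/1257 d=-2584/11313
S(9/2) = 2488/419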